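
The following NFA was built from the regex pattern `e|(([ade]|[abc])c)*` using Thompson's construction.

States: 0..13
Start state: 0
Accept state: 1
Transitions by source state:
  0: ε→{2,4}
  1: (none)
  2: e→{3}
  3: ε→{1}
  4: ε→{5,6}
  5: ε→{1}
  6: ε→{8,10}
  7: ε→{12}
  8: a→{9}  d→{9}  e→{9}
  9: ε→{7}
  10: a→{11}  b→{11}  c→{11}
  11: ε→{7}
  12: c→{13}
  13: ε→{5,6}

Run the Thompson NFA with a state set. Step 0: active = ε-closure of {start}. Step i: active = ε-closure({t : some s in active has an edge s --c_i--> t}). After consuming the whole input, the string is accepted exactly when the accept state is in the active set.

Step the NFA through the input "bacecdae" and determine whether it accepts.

Answer: REJECT

Trace:
start: ε-closure({0}) = {0,1,2,4,5,6,8,10}
'b' @ 1: {7,11,12}
'a' @ 2: {}  — dead — no transitions
rest 'cecdae' ignored (set empty)
after full input: {}  (accept=1 not in)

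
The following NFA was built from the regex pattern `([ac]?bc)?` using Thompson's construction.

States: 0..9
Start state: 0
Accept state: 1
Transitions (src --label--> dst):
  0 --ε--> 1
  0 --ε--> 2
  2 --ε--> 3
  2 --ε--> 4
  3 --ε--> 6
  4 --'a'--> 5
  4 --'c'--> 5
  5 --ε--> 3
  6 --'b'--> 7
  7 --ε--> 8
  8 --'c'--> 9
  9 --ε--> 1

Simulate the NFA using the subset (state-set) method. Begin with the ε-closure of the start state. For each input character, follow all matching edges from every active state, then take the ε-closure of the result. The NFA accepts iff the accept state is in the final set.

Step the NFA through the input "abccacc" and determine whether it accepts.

initial (ε-close {0}): {0,1,2,3,4,6}
'a' @ 1: {3,5,6}
'b' @ 2: {7,8}
'c' @ 3: {1,9}  ✓accept
'c' @ 4: {}  — state set empty
rest 'acc' ignored (set empty)
after full input: {}  (accept=1 not in)

Answer: REJECT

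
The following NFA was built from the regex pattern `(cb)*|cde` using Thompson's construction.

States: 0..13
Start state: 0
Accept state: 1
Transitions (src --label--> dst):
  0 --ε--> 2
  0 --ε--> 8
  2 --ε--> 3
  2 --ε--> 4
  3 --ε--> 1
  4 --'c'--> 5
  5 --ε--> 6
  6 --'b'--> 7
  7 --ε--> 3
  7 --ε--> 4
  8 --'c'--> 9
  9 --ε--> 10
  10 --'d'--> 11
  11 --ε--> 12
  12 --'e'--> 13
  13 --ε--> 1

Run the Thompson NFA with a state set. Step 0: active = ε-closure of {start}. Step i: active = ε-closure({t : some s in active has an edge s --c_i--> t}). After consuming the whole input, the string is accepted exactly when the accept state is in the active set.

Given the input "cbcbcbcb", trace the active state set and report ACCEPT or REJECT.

Answer: ACCEPT

Steps:
initial (ε-close {0}): {0,1,2,3,4,8}
'c' @ 1: {5,6,9,10}
'b' @ 2: {1,3,4,7}  ✓accept
'c' @ 3: {5,6}
'b' @ 4: {1,3,4,7}  ✓accept
'c' @ 5: {5,6}
'b' @ 6: {1,3,4,7}  ✓accept
'c' @ 7: {5,6}
'b' @ 8: {1,3,4,7}  ✓accept
final: {1,3,4,7}; accept 1 in set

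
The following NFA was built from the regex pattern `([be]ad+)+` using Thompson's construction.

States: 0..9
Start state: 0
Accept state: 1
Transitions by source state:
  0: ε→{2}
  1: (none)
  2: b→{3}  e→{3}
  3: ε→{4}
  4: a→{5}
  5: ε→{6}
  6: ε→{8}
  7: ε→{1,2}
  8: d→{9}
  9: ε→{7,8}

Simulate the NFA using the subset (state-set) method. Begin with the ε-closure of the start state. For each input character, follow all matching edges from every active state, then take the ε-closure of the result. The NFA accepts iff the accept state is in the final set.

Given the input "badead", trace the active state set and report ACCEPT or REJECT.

Answer: ACCEPT

Derivation:
start: ε-closure({0}) = {0,2}
'b' @ 1: {3,4}
'a' @ 2: {5,6,8}
'd' @ 3: {1,2,7,8,9}  (accept∈set)
'e' @ 4: {3,4}
'a' @ 5: {5,6,8}
'd' @ 6: {1,2,7,8,9}  (accept∈set)
end set {1,2,7,8,9} — state 1 in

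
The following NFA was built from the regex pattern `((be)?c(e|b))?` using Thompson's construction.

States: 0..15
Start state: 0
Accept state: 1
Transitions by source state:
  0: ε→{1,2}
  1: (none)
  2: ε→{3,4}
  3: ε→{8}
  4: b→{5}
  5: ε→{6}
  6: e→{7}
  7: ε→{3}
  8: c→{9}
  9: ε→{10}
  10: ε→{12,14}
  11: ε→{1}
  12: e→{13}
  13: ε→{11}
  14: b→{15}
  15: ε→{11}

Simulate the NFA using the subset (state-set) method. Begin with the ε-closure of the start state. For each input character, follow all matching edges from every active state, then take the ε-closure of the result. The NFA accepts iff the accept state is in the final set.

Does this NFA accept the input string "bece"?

Answer: ACCEPT

Trace:
initial (ε-close {0}): {0,1,2,3,4,8}
'b' @ 1: {5,6}
'e' @ 2: {3,7,8}
'c' @ 3: {9,10,12,14}
'e' @ 4: {1,11,13}  (accept∈set)
final: {1,11,13}; accept 1 in set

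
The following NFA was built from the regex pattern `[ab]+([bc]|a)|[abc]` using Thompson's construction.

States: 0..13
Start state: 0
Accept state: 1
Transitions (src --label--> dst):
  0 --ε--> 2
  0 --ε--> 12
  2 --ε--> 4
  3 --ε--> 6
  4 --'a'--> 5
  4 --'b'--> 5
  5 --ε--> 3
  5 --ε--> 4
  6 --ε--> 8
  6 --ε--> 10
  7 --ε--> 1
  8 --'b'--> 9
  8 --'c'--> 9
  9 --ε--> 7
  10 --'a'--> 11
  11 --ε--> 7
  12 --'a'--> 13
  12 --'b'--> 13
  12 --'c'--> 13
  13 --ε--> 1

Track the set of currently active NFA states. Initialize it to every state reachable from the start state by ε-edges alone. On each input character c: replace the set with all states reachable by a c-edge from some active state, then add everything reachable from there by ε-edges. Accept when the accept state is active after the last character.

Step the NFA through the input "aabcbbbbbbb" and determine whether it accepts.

start: ε-closure({0}) = {0,2,4,12}
'a' @ 1: {1,3,4,5,6,8,10,13}  (accept∈set)
'a' @ 2: {1,3,4,5,6,7,8,10,11}  (accept∈set)
'b' @ 3: {1,3,4,5,6,7,8,9,10}  (accept∈set)
'c' @ 4: {1,7,9}  (accept∈set)
'b' @ 5: {}  — no active states
rest 'bbbbbb' ignored (set empty)
final: {}; accept 1 not in set

Answer: REJECT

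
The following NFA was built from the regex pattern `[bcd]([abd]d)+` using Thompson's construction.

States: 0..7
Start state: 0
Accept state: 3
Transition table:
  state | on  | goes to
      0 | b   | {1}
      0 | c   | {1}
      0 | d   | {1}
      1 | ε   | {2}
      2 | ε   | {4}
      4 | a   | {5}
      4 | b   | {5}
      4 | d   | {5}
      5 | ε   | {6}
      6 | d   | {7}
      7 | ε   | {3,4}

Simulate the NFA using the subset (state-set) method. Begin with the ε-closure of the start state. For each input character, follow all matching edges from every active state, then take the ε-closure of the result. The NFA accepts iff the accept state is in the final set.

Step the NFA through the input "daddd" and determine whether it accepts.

start: ε-closure({0}) = {0}
'd' @ 1: {1,2,4}
'a' @ 2: {5,6}
'd' @ 3: {3,4,7}  ✓accept
'd' @ 4: {5,6}
'd' @ 5: {3,4,7}  ✓accept
final: {3,4,7}; accept 3 in set

Answer: ACCEPT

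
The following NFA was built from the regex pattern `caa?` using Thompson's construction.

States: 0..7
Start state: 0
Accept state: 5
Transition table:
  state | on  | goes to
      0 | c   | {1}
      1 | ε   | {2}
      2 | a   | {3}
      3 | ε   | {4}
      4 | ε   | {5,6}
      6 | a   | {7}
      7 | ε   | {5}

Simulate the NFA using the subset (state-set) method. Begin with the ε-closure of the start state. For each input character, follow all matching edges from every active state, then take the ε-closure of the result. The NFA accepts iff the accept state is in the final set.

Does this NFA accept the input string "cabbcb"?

S₀ = ε-closure({0}) = {0}
'c' @ 1: {1,2}
'a' @ 2: {3,4,5,6}  (accept∈set)
'b' @ 3: {}  — dead — no transitions
rest 'bcb' ignored (set empty)
end set {} — state 5 not in

Answer: REJECT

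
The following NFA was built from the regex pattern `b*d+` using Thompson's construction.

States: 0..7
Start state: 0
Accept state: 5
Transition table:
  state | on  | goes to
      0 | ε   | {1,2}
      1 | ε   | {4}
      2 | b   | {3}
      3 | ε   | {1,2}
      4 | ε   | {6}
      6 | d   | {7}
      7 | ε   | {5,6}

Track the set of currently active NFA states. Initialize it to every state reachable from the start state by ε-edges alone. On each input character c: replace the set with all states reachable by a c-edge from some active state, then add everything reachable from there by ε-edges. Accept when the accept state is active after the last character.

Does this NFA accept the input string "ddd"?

start: ε-closure({0}) = {0,1,2,4,6}
'd' @ 1: {5,6,7}  (accept∈set)
'd' @ 2: {5,6,7}  (accept∈set)
'd' @ 3: {5,6,7}  (accept∈set)
after full input: {5,6,7}  (accept=5 in)

Answer: ACCEPT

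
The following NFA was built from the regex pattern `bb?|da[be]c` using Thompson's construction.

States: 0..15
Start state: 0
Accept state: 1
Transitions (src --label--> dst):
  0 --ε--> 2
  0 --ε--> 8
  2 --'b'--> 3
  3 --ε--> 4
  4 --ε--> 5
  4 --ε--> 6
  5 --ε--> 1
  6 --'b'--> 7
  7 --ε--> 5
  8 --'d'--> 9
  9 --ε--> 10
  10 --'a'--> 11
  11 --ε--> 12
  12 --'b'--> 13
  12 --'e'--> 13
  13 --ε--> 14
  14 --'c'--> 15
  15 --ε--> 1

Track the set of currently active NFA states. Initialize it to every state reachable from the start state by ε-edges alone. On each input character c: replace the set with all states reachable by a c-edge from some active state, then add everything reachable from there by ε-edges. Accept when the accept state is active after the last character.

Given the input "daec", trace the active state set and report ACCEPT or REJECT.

S₀ = ε-closure({0}) = {0,2,8}
'd' @ 1: {9,10}
'a' @ 2: {11,12}
'e' @ 3: {13,14}
'c' @ 4: {1,15}  ✓accept
final: {1,15}; accept 1 in set

Answer: ACCEPT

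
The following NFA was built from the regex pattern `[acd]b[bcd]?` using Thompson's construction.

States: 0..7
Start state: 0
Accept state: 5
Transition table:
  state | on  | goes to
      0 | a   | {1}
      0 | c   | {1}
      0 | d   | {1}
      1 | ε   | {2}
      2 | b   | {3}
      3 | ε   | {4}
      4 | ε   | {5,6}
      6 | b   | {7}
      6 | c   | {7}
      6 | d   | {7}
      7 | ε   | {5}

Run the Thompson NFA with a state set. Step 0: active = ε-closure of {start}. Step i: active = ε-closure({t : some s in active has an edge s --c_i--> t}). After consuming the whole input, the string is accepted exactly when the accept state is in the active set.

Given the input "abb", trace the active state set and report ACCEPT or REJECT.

Answer: ACCEPT

Trace:
initial (ε-close {0}): {0}
'a' @ 1: {1,2}
'b' @ 2: {3,4,5,6}  ✓accept
'b' @ 3: {5,7}  ✓accept
after full input: {5,7}  (accept=5 in)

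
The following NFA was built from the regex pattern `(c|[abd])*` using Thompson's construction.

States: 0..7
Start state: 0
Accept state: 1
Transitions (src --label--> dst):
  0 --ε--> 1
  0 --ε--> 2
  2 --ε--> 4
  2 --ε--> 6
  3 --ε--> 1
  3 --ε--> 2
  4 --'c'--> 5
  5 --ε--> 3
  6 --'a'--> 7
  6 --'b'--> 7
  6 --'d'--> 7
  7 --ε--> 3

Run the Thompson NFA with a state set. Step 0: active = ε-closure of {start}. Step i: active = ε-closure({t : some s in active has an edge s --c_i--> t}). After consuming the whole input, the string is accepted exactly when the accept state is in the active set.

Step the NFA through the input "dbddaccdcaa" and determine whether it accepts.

Answer: ACCEPT

Trace:
initial (ε-close {0}): {0,1,2,4,6}
'd' @ 1: {1,2,3,4,6,7}  (accept∈set)
'b' @ 2: {1,2,3,4,6,7}  (accept∈set)
'd' @ 3: {1,2,3,4,6,7}  (accept∈set)
'd' @ 4: {1,2,3,4,6,7}  (accept∈set)
'a' @ 5: {1,2,3,4,6,7}  (accept∈set)
'c' @ 6: {1,2,3,4,5,6}  (accept∈set)
'c' @ 7: {1,2,3,4,5,6}  (accept∈set)
'd' @ 8: {1,2,3,4,6,7}  (accept∈set)
'c' @ 9: {1,2,3,4,5,6}  (accept∈set)
'a' @ 10: {1,2,3,4,6,7}  (accept∈set)
'a' @ 11: {1,2,3,4,6,7}  (accept∈set)
end set {1,2,3,4,6,7} — state 1 in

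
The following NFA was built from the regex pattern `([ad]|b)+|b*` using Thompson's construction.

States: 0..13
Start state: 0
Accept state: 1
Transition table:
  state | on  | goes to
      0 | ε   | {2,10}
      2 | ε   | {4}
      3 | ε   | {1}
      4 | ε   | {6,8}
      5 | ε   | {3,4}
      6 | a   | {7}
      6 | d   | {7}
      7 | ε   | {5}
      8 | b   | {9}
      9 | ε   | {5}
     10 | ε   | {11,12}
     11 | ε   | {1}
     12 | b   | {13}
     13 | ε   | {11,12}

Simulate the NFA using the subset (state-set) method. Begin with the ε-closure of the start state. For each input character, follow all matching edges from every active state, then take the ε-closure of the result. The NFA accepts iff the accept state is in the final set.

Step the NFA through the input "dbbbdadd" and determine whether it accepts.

Answer: ACCEPT

Steps:
S₀ = ε-closure({0}) = {0,1,2,4,6,8,10,11,12}
'd' @ 1: {1,3,4,5,6,7,8}  ✓accept
'b' @ 2: {1,3,4,5,6,8,9}  ✓accept
'b' @ 3: {1,3,4,5,6,8,9}  ✓accept
'b' @ 4: {1,3,4,5,6,8,9}  ✓accept
'd' @ 5: {1,3,4,5,6,7,8}  ✓accept
'a' @ 6: {1,3,4,5,6,7,8}  ✓accept
'd' @ 7: {1,3,4,5,6,7,8}  ✓accept
'd' @ 8: {1,3,4,5,6,7,8}  ✓accept
final: {1,3,4,5,6,7,8}; accept 1 in set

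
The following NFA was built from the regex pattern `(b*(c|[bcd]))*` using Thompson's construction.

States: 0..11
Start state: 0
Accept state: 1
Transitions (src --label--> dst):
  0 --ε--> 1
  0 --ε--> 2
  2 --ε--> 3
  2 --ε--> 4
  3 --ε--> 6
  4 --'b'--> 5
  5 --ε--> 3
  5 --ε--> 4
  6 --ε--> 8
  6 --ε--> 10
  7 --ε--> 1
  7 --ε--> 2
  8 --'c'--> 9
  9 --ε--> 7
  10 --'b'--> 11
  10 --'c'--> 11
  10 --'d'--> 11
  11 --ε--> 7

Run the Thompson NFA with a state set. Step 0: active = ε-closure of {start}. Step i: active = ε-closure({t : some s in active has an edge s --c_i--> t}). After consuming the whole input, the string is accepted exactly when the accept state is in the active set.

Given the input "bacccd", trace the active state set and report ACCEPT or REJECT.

Answer: REJECT

Trace:
start: ε-closure({0}) = {0,1,2,3,4,6,8,10}
'b' @ 1: {1,2,3,4,5,6,7,8,10,11}  [accepting]
'a' @ 2: {}  — dead — no transitions
rest 'cccd' ignored (set empty)
end set {} — state 1 not in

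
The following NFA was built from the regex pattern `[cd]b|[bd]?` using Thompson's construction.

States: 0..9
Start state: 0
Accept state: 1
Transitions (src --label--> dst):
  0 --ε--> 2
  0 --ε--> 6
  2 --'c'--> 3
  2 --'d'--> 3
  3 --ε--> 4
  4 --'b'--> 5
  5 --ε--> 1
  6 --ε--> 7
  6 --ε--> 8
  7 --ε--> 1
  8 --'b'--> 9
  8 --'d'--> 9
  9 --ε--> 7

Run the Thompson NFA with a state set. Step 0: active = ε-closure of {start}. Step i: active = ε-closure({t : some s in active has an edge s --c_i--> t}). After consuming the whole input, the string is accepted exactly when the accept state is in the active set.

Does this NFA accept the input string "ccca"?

S₀ = ε-closure({0}) = {0,1,2,6,7,8}
'c' @ 1: {3,4}
'c' @ 2: {}  — no active states
rest 'ca' ignored (set empty)
end set {} — state 1 not in

Answer: REJECT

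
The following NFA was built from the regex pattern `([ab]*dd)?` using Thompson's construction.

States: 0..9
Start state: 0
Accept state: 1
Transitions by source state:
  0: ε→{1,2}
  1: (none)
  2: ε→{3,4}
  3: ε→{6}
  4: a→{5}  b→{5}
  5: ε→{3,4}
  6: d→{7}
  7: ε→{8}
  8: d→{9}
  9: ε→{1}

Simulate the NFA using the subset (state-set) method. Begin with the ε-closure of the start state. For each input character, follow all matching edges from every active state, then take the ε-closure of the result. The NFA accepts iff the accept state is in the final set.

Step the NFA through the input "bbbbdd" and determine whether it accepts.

initial (ε-close {0}): {0,1,2,3,4,6}
'b' @ 1: {3,4,5,6}
'b' @ 2: {3,4,5,6}
'b' @ 3: {3,4,5,6}
'b' @ 4: {3,4,5,6}
'd' @ 5: {7,8}
'd' @ 6: {1,9}  [accepting]
end set {1,9} — state 1 in

Answer: ACCEPT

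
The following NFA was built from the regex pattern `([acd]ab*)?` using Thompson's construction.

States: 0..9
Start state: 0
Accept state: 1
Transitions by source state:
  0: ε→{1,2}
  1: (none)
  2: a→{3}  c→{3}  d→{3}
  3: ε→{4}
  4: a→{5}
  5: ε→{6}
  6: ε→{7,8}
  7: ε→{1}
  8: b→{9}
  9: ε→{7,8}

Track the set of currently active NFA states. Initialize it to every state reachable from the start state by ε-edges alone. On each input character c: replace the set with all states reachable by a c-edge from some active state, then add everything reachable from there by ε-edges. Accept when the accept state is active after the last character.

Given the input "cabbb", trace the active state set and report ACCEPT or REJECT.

Answer: ACCEPT

Derivation:
initial (ε-close {0}): {0,1,2}
'c' @ 1: {3,4}
'a' @ 2: {1,5,6,7,8}  (accept∈set)
'b' @ 3: {1,7,8,9}  (accept∈set)
'b' @ 4: {1,7,8,9}  (accept∈set)
'b' @ 5: {1,7,8,9}  (accept∈set)
end set {1,7,8,9} — state 1 in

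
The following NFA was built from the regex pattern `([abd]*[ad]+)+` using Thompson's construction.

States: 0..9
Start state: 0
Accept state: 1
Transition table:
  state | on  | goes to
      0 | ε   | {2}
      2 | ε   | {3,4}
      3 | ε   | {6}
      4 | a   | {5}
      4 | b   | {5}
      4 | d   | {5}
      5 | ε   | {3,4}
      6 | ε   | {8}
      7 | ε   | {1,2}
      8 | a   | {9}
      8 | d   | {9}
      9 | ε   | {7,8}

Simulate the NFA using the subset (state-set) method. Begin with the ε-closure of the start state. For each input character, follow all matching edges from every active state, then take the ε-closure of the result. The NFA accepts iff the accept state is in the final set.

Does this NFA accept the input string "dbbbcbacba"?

Answer: REJECT

Trace:
S₀ = ε-closure({0}) = {0,2,3,4,6,8}
'd' @ 1: {1,2,3,4,5,6,7,8,9}  [accepting]
'b' @ 2: {3,4,5,6,8}
'b' @ 3: {3,4,5,6,8}
'b' @ 4: {3,4,5,6,8}
'c' @ 5: {}  — no active states
rest 'bacba' ignored (set empty)
after full input: {}  (accept=1 not in)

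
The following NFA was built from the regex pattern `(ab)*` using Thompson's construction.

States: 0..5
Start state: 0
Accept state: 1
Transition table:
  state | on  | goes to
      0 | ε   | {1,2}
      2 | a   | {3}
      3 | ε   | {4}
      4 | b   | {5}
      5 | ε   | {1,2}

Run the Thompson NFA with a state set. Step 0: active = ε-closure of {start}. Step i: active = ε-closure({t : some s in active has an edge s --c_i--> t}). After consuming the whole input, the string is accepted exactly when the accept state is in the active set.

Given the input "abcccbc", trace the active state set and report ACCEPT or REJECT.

Answer: REJECT

Derivation:
initial (ε-close {0}): {0,1,2}
'a' @ 1: {3,4}
'b' @ 2: {1,2,5}  ✓accept
'c' @ 3: {}  — dead — no transitions
rest 'ccbc' ignored (set empty)
end set {} — state 1 not in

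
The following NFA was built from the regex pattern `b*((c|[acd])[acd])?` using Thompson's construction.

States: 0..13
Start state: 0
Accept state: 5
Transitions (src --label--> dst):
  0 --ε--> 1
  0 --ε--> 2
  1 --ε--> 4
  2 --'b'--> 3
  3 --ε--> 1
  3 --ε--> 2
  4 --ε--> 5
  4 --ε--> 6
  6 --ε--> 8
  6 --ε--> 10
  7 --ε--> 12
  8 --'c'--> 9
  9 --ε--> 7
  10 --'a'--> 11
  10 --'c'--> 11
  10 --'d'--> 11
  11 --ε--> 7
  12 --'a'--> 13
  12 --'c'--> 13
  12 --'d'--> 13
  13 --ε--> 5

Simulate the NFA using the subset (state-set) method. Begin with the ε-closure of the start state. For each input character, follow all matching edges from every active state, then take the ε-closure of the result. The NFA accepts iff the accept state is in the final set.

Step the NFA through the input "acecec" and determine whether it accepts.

Answer: REJECT

Steps:
S₀ = ε-closure({0}) = {0,1,2,4,5,6,8,10}
'a' @ 1: {7,11,12}
'c' @ 2: {5,13}  ✓accept
'e' @ 3: {}  — state set empty
rest 'cec' ignored (set empty)
final: {}; accept 5 not in set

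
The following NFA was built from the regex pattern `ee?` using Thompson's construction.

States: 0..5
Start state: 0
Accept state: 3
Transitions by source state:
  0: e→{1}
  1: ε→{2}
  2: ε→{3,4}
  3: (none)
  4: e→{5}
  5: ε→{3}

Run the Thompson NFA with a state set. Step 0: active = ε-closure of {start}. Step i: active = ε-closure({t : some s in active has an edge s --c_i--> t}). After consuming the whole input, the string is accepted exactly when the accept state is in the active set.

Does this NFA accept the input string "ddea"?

Answer: REJECT

Steps:
S₀ = ε-closure({0}) = {0}
'd' @ 1: {}  — no active states
rest 'dea' ignored (set empty)
end set {} — state 3 not in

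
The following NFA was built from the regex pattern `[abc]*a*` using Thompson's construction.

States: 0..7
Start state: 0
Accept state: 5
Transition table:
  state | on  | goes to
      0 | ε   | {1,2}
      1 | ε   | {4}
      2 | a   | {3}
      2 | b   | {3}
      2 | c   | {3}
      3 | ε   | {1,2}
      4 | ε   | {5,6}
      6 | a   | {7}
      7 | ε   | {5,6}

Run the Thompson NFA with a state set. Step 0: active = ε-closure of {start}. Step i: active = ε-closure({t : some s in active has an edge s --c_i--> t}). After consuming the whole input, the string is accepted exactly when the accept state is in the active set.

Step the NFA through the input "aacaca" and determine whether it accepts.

Answer: ACCEPT

Derivation:
start: ε-closure({0}) = {0,1,2,4,5,6}
'a' @ 1: {1,2,3,4,5,6,7}  ✓accept
'a' @ 2: {1,2,3,4,5,6,7}  ✓accept
'c' @ 3: {1,2,3,4,5,6}  ✓accept
'a' @ 4: {1,2,3,4,5,6,7}  ✓accept
'c' @ 5: {1,2,3,4,5,6}  ✓accept
'a' @ 6: {1,2,3,4,5,6,7}  ✓accept
final: {1,2,3,4,5,6,7}; accept 5 in set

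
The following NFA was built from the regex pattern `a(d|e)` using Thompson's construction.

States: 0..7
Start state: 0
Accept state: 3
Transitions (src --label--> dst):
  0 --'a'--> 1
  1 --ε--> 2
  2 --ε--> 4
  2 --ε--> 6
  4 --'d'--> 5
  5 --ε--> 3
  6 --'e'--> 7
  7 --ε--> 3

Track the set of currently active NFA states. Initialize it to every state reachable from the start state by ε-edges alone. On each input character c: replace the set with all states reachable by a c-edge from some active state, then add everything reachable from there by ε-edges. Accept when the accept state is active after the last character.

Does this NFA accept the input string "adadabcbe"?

Answer: REJECT

Derivation:
S₀ = ε-closure({0}) = {0}
'a' @ 1: {1,2,4,6}
'd' @ 2: {3,5}  [accepting]
'a' @ 3: {}  — state set empty
rest 'dabcbe' ignored (set empty)
after full input: {}  (accept=3 not in)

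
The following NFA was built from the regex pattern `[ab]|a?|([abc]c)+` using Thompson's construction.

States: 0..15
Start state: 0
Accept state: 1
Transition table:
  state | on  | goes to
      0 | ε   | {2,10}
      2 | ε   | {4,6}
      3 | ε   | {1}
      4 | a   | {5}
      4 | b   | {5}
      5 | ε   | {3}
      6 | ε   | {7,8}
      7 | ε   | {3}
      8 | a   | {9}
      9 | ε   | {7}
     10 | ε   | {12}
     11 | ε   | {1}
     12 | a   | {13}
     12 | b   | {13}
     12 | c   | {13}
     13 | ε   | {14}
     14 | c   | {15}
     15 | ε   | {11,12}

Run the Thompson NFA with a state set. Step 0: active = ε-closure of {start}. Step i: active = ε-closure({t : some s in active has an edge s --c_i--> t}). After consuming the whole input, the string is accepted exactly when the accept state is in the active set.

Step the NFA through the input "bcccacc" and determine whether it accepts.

initial (ε-close {0}): {0,1,2,3,4,6,7,8,10,12}
'b' @ 1: {1,3,5,13,14}  ✓accept
'c' @ 2: {1,11,12,15}  ✓accept
'c' @ 3: {13,14}
'c' @ 4: {1,11,12,15}  ✓accept
'a' @ 5: {13,14}
'c' @ 6: {1,11,12,15}  ✓accept
'c' @ 7: {13,14}
end set {13,14} — state 1 not in

Answer: REJECT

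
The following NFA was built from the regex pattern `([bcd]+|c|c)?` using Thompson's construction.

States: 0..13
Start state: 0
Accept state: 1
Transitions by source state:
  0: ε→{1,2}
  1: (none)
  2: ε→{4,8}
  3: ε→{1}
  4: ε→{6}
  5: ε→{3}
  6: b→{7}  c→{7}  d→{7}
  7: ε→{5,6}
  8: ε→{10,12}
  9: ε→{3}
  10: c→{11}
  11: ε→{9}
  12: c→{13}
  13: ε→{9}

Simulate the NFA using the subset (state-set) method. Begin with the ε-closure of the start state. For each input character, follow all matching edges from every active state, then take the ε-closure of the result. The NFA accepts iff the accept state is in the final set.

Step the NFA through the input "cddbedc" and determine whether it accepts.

start: ε-closure({0}) = {0,1,2,4,6,8,10,12}
'c' @ 1: {1,3,5,6,7,9,11,13}  [accepting]
'd' @ 2: {1,3,5,6,7}  [accepting]
'd' @ 3: {1,3,5,6,7}  [accepting]
'b' @ 4: {1,3,5,6,7}  [accepting]
'e' @ 5: {}  — state set empty
rest 'dc' ignored (set empty)
after full input: {}  (accept=1 not in)

Answer: REJECT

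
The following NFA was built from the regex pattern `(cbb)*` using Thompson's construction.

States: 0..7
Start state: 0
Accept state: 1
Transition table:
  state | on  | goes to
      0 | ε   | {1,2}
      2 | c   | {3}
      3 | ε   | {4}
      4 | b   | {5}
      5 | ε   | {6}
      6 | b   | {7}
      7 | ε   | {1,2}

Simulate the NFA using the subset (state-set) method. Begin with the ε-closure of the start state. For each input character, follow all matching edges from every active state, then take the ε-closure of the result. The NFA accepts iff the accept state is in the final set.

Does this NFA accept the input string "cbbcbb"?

Answer: ACCEPT

Steps:
initial (ε-close {0}): {0,1,2}
'c' @ 1: {3,4}
'b' @ 2: {5,6}
'b' @ 3: {1,2,7}  ✓accept
'c' @ 4: {3,4}
'b' @ 5: {5,6}
'b' @ 6: {1,2,7}  ✓accept
end set {1,2,7} — state 1 in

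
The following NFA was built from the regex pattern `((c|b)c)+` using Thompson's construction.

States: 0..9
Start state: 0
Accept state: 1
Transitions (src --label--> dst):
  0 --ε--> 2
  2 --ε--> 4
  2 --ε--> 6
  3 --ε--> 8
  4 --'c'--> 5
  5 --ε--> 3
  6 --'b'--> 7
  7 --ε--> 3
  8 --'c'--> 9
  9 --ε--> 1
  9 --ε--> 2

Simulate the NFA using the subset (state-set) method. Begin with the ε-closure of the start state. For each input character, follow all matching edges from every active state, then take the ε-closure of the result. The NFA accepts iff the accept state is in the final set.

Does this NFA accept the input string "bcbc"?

start: ε-closure({0}) = {0,2,4,6}
'b' @ 1: {3,7,8}
'c' @ 2: {1,2,4,6,9}  (accept∈set)
'b' @ 3: {3,7,8}
'c' @ 4: {1,2,4,6,9}  (accept∈set)
final: {1,2,4,6,9}; accept 1 in set

Answer: ACCEPT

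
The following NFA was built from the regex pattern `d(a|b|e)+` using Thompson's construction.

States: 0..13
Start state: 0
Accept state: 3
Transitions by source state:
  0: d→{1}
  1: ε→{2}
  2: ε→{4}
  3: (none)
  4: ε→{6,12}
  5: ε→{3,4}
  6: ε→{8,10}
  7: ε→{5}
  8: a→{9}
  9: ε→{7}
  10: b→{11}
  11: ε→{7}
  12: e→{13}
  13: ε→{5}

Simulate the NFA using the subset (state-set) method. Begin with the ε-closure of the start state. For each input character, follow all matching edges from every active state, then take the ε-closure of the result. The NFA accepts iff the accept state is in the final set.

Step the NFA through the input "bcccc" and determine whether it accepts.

Answer: REJECT

Trace:
S₀ = ε-closure({0}) = {0}
'b' @ 1: {}  — no active states
rest 'cccc' ignored (set empty)
final: {}; accept 3 not in set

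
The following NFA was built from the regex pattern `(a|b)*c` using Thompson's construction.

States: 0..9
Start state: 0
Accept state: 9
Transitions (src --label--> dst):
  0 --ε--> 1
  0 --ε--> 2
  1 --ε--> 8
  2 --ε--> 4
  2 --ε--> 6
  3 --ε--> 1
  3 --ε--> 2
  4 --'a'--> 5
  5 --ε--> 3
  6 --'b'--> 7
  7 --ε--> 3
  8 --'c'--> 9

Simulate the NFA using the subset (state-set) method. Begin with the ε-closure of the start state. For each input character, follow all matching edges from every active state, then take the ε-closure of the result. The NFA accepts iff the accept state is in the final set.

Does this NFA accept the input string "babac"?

S₀ = ε-closure({0}) = {0,1,2,4,6,8}
'b' @ 1: {1,2,3,4,6,7,8}
'a' @ 2: {1,2,3,4,5,6,8}
'b' @ 3: {1,2,3,4,6,7,8}
'a' @ 4: {1,2,3,4,5,6,8}
'c' @ 5: {9}  (accept∈set)
final: {9}; accept 9 in set

Answer: ACCEPT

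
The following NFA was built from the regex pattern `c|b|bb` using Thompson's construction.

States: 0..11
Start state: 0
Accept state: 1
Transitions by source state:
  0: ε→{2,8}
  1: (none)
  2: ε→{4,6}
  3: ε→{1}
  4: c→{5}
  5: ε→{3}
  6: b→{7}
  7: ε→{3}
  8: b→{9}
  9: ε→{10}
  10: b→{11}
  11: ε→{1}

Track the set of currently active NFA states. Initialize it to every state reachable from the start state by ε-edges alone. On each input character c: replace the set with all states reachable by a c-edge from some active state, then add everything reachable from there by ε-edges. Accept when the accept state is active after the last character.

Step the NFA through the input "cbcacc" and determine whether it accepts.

initial (ε-close {0}): {0,2,4,6,8}
'c' @ 1: {1,3,5}  [accepting]
'b' @ 2: {}  — state set empty
rest 'cacc' ignored (set empty)
final: {}; accept 1 not in set

Answer: REJECT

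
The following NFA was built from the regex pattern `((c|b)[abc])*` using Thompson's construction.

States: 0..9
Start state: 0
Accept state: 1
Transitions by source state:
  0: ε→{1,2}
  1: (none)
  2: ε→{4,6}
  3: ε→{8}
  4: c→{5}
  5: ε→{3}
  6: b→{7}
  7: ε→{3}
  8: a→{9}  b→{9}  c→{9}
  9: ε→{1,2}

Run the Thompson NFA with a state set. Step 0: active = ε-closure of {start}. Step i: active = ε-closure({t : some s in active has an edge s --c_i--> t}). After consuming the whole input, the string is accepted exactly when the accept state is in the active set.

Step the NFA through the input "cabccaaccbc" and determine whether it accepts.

Answer: REJECT

Derivation:
S₀ = ε-closure({0}) = {0,1,2,4,6}
'c' @ 1: {3,5,8}
'a' @ 2: {1,2,4,6,9}  [accepting]
'b' @ 3: {3,7,8}
'c' @ 4: {1,2,4,6,9}  [accepting]
'c' @ 5: {3,5,8}
'a' @ 6: {1,2,4,6,9}  [accepting]
'a' @ 7: {}  — state set empty
rest 'ccbc' ignored (set empty)
final: {}; accept 1 not in set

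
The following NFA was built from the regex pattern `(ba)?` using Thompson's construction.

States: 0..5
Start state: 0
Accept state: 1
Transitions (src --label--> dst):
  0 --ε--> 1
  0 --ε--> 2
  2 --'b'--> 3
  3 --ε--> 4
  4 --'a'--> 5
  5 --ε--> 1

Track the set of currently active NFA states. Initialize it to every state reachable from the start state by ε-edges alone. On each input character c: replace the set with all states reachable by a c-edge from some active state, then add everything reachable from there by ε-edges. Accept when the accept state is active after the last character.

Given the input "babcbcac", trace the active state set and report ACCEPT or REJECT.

Answer: REJECT

Trace:
start: ε-closure({0}) = {0,1,2}
'b' @ 1: {3,4}
'a' @ 2: {1,5}  [accepting]
'b' @ 3: {}  — dead — no transitions
rest 'cbcac' ignored (set empty)
final: {}; accept 1 not in set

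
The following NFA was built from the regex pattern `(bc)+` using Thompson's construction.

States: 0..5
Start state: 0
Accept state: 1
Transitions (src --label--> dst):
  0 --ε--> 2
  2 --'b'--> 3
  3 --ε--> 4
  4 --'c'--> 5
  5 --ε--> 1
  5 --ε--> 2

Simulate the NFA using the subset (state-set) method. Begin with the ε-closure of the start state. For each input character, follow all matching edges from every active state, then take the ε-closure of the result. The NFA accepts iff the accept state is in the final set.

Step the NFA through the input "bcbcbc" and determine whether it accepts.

S₀ = ε-closure({0}) = {0,2}
'b' @ 1: {3,4}
'c' @ 2: {1,2,5}  (accept∈set)
'b' @ 3: {3,4}
'c' @ 4: {1,2,5}  (accept∈set)
'b' @ 5: {3,4}
'c' @ 6: {1,2,5}  (accept∈set)
final: {1,2,5}; accept 1 in set

Answer: ACCEPT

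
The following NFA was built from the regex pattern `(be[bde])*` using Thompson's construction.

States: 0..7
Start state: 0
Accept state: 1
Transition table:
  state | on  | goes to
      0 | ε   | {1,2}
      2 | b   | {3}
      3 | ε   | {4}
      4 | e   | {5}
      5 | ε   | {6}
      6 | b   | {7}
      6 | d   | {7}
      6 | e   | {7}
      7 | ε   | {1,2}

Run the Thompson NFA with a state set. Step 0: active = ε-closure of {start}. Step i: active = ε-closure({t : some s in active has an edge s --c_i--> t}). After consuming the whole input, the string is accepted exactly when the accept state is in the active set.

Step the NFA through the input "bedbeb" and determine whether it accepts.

S₀ = ε-closure({0}) = {0,1,2}
'b' @ 1: {3,4}
'e' @ 2: {5,6}
'd' @ 3: {1,2,7}  ✓accept
'b' @ 4: {3,4}
'e' @ 5: {5,6}
'b' @ 6: {1,2,7}  ✓accept
final: {1,2,7}; accept 1 in set

Answer: ACCEPT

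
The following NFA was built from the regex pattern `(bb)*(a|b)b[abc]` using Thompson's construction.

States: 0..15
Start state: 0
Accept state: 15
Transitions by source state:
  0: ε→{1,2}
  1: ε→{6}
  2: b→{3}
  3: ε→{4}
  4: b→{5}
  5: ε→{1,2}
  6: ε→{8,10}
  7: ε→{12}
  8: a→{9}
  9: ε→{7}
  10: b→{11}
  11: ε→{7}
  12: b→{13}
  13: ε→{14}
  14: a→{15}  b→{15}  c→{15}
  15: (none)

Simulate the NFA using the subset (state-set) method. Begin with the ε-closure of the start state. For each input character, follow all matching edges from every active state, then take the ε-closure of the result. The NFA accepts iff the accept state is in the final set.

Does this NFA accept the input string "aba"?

Answer: ACCEPT

Steps:
initial (ε-close {0}): {0,1,2,6,8,10}
'a' @ 1: {7,9,12}
'b' @ 2: {13,14}
'a' @ 3: {15}  ✓accept
after full input: {15}  (accept=15 in)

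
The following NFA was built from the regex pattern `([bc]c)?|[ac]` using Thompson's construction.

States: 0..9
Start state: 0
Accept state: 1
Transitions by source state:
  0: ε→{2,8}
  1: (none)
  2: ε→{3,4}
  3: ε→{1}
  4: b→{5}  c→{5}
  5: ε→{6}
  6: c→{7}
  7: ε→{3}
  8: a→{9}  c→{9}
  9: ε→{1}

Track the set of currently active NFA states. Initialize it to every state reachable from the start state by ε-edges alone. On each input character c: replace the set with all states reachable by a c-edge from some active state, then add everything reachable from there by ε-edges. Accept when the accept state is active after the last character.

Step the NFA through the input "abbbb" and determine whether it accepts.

initial (ε-close {0}): {0,1,2,3,4,8}
'a' @ 1: {1,9}  ✓accept
'b' @ 2: {}  — state set empty
rest 'bbb' ignored (set empty)
final: {}; accept 1 not in set

Answer: REJECT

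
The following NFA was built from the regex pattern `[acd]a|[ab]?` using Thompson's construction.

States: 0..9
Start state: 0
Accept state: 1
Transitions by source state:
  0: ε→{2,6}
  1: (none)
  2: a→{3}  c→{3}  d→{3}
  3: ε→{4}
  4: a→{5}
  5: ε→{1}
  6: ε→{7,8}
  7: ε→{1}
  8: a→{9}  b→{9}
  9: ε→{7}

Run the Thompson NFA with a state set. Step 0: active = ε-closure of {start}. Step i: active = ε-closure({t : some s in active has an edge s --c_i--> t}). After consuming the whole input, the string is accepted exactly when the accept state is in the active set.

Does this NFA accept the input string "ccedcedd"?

Answer: REJECT

Steps:
S₀ = ε-closure({0}) = {0,1,2,6,7,8}
'c' @ 1: {3,4}
'c' @ 2: {}  — state set empty
rest 'edcedd' ignored (set empty)
final: {}; accept 1 not in set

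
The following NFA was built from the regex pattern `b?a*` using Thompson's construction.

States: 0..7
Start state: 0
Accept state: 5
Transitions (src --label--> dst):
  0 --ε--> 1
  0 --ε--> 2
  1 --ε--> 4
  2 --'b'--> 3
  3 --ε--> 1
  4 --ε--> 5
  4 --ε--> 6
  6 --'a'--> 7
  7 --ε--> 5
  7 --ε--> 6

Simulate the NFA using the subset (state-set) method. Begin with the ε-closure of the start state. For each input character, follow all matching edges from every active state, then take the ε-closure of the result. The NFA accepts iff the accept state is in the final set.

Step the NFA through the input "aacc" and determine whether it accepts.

S₀ = ε-closure({0}) = {0,1,2,4,5,6}
'a' @ 1: {5,6,7}  (accept∈set)
'a' @ 2: {5,6,7}  (accept∈set)
'c' @ 3: {}  — state set empty
rest 'c' ignored (set empty)
end set {} — state 5 not in

Answer: REJECT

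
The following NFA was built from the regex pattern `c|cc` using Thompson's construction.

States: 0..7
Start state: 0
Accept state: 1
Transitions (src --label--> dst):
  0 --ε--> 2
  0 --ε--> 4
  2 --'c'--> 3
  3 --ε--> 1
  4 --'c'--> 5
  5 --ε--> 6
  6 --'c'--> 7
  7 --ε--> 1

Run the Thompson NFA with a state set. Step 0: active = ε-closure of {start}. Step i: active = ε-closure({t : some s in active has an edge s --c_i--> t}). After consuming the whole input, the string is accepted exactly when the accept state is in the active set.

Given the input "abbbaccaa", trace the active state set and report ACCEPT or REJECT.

start: ε-closure({0}) = {0,2,4}
'a' @ 1: {}  — state set empty
rest 'bbbaccaa' ignored (set empty)
after full input: {}  (accept=1 not in)

Answer: REJECT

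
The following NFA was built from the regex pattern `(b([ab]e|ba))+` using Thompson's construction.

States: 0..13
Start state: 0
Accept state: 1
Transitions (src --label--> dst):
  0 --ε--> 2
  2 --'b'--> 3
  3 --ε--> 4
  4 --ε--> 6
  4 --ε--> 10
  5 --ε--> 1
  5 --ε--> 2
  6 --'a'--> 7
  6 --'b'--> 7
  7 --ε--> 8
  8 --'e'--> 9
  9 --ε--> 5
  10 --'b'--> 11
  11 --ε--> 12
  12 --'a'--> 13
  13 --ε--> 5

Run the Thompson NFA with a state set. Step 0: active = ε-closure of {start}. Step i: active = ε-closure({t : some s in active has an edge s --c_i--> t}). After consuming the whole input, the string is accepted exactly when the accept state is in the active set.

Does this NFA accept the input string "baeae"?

S₀ = ε-closure({0}) = {0,2}
'b' @ 1: {3,4,6,10}
'a' @ 2: {7,8}
'e' @ 3: {1,2,5,9}  ✓accept
'a' @ 4: {}  — dead — no transitions
rest 'e' ignored (set empty)
final: {}; accept 1 not in set

Answer: REJECT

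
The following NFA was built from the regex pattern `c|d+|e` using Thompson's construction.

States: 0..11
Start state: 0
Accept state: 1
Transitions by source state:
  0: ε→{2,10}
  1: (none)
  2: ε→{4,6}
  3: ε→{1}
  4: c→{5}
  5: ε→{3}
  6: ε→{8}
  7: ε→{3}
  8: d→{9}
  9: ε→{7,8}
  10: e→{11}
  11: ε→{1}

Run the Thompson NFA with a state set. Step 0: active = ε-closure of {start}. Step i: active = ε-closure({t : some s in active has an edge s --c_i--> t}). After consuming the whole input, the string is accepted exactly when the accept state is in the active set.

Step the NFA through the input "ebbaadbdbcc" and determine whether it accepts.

Answer: REJECT

Derivation:
start: ε-closure({0}) = {0,2,4,6,8,10}
'e' @ 1: {1,11}  ✓accept
'b' @ 2: {}  — no active states
rest 'baadbdbcc' ignored (set empty)
final: {}; accept 1 not in set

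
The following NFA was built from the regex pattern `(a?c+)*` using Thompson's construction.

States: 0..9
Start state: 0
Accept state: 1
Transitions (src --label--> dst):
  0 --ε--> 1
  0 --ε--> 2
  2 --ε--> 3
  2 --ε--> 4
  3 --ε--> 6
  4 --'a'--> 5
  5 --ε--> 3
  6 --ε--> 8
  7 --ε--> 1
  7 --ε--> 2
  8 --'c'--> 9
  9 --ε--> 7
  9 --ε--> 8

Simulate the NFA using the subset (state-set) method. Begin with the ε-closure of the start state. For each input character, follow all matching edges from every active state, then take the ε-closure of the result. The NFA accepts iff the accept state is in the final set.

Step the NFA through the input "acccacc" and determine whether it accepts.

initial (ε-close {0}): {0,1,2,3,4,6,8}
'a' @ 1: {3,5,6,8}
'c' @ 2: {1,2,3,4,6,7,8,9}  (accept∈set)
'c' @ 3: {1,2,3,4,6,7,8,9}  (accept∈set)
'c' @ 4: {1,2,3,4,6,7,8,9}  (accept∈set)
'a' @ 5: {3,5,6,8}
'c' @ 6: {1,2,3,4,6,7,8,9}  (accept∈set)
'c' @ 7: {1,2,3,4,6,7,8,9}  (accept∈set)
final: {1,2,3,4,6,7,8,9}; accept 1 in set

Answer: ACCEPT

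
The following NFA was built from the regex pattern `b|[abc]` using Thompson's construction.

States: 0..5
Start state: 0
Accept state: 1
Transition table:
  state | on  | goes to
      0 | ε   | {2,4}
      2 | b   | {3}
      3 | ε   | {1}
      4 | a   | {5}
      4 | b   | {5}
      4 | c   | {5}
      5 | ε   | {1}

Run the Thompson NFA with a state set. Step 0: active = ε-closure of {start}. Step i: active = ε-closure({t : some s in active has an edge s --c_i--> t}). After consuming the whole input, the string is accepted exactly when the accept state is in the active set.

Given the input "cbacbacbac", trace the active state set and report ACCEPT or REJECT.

start: ε-closure({0}) = {0,2,4}
'c' @ 1: {1,5}  ✓accept
'b' @ 2: {}  — dead — no transitions
rest 'acbacbac' ignored (set empty)
final: {}; accept 1 not in set

Answer: REJECT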